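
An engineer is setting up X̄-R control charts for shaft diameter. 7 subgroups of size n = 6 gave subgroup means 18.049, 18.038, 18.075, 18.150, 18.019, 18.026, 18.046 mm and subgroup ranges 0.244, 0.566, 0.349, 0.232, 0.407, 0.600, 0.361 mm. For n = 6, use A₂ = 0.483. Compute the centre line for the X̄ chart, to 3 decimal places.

18.058

X̄̄ = (18.049 + 18.038 + 18.075 + 18.150 + 18.019 + 18.026 + 18.046) / 7 = 126.4030 / 7 = 18.0576
CL = X̄̄ = 18.0576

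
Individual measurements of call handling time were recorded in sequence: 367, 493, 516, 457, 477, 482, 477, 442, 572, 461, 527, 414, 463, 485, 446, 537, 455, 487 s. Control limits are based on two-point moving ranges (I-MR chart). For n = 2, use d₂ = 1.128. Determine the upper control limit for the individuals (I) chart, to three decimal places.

X̄ = (367 + 493 + 516 + 457 + 477 + 482 + 477 + 442 + 572 + 461 + 527 + 414 + 463 + 485 + 446 + 537 + 455 + 487) / 18 = 475.4444
Moving ranges: 126, 23, 59, 20, 5, 5, 35, 130, 111, 66, 113, 49, 22, 39, 91, 82, 32; M̄R̄ = 1008.0000 / 17 = 59.2941
UCL = X̄ + 3·M̄R̄/d₂ = 475.4444 + 3 × 59.2941 / 1.128 = 633.1416

633.142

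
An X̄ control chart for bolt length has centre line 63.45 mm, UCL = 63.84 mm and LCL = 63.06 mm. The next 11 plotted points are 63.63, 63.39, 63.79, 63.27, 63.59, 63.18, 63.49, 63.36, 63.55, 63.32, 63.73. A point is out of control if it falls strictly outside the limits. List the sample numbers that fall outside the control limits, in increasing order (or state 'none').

All 11 points lie within [63.06, 63.84].

none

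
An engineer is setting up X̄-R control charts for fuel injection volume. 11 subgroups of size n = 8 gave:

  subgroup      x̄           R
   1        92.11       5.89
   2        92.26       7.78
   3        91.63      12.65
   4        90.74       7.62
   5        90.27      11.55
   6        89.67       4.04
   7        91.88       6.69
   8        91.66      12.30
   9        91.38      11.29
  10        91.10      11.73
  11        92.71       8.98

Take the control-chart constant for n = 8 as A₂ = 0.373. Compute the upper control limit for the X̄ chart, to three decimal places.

X̄̄ = (92.11 + 92.26 + 91.63 + 90.74 + 90.27 + 89.67 + 91.88 + 91.66 + 91.38 + 91.10 + 92.71) / 11 = 1005.4100 / 11 = 91.4009
R̄ = (5.89 + 7.78 + 12.65 + 7.62 + 11.55 + 4.04 + 6.69 + 12.30 + 11.29 + 11.73 + 8.98) / 11 = 100.5200 / 11 = 9.1382
UCL = X̄̄ + A₂·R̄ = 91.4009 + 0.373 × 9.1382 = 94.8095

94.809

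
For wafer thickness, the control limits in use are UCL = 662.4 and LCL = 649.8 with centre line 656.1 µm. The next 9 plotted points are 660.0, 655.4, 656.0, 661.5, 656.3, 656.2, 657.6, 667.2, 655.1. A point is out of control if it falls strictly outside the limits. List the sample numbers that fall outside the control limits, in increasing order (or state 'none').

8

Compare each point to [649.8, 662.4]: sample 8 = 667.2 > UCL.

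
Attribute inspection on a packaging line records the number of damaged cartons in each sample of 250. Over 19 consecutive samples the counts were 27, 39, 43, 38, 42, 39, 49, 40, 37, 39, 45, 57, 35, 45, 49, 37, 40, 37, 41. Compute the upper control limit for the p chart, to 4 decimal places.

p̄ = Σdᵢ / (k·n) = 779 / (19 × 250) = 0.16400
UCL = p̄ + 3·√(p̄(1−p̄)/n) = 0.16400 + 3 × √(0.16400×0.83600/250) = 0.16400 + 3 × 0.02342 = 0.23425

0.2343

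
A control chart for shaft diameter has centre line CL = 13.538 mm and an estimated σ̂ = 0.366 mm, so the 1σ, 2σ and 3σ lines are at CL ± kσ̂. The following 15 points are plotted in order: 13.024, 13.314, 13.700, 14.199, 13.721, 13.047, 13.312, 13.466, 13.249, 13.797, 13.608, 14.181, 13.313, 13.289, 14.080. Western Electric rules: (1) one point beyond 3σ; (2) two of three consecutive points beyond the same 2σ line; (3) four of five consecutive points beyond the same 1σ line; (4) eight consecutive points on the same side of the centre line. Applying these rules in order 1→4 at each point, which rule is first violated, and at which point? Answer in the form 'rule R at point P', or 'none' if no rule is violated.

Zone of each point (C = within 1σ̂, B = 1σ̂–2σ̂, A = 2σ̂–3σ̂, * = beyond 3σ̂; sign = side of CL): 1:-B, 2:-C, 3:+C, 4:+B, 5:+C, 6:-B, 7:-C, 8:-C, 9:-C, 10:+C, 11:+C, 12:+B, 13:-C, 14:-C, 15:+B
No rule fires across all 15 points.

none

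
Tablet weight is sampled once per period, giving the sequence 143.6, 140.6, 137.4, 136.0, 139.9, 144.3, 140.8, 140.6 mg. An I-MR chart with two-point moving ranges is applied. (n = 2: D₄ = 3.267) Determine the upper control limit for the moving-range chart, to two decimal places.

Moving ranges: 3.0, 3.2, 1.4, 3.9, 4.4, 3.5, 0.2; M̄R̄ = 19.6000 / 7 = 2.8000
UCL_MR = D₄·M̄R̄ = 3.267 × 2.8000 = 9.1476

9.15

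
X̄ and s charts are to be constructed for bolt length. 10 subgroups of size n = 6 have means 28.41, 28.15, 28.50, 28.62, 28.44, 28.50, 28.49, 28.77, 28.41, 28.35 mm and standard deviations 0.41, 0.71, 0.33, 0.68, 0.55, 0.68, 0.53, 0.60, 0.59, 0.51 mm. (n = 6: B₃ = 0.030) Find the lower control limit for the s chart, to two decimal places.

s̄ = (0.41 + 0.71 + 0.33 + 0.68 + 0.55 + 0.68 + 0.53 + 0.60 + 0.59 + 0.51) / 10 = 0.5590
LCL_s = B₃·s̄ = 0.030 × 0.5590 = 0.0168

0.02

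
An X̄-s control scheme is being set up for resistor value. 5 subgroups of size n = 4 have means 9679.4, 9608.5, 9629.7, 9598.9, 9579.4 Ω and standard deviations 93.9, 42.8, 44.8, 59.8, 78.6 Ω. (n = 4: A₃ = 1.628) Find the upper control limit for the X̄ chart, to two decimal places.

X̄̄ = (9679.4 + 9608.5 + 9629.7 + 9598.9 + 9579.4) / 5 = 9619.1800
s̄ = (93.9 + 42.8 + 44.8 + 59.8 + 78.6) / 5 = 63.9800
UCL = X̄̄ + A₃·s̄ = 9619.1800 + 1.628 × 63.9800 = 9723.3394

9723.34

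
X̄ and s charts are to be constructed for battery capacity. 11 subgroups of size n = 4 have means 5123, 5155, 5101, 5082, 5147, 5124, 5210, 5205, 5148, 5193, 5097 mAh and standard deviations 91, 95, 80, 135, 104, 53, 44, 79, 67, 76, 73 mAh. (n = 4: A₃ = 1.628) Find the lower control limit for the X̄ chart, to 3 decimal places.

X̄̄ = (5123 + 5155 + 5101 + 5082 + 5147 + 5124 + 5210 + 5205 + 5148 + 5193 + 5097) / 11 = 5144.0909
s̄ = (91 + 95 + 80 + 135 + 104 + 53 + 44 + 79 + 67 + 76 + 73) / 11 = 81.5455
LCL = X̄̄ − A₃·s̄ = 5144.0909 − 1.628 × 81.5455 = 5011.3349

5011.335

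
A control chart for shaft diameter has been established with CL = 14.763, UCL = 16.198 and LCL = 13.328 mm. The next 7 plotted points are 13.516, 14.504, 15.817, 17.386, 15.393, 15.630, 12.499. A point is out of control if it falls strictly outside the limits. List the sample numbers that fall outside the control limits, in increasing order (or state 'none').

4, 7

Compare each point to [13.328, 16.198]: sample 4 = 17.386 > UCL; sample 7 = 12.499 < LCL.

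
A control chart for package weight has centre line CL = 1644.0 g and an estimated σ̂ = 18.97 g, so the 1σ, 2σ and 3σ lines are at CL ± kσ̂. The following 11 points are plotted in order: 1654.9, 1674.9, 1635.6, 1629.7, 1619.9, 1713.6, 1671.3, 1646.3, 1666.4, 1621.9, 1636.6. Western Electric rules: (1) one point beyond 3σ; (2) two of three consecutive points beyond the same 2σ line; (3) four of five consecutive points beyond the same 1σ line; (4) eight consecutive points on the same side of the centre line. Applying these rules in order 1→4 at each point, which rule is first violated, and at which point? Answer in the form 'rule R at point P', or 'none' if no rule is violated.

rule 1 at point 6

Zone of each point (C = within 1σ̂, B = 1σ̂–2σ̂, A = 2σ̂–3σ̂, * = beyond 3σ̂; sign = side of CL): 1:+C, 2:+B, 3:-C, 4:-C, 5:-B, 6:+*, 7:+B, 8:+C, 9:+B, 10:-B, 11:-C
Rule 1 (one point beyond the 3σ limits) is satisfied at point 6.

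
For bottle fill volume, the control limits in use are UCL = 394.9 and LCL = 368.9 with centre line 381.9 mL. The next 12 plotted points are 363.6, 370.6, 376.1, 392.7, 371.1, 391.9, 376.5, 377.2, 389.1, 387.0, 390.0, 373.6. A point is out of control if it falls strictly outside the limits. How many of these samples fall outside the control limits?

1

Compare each point to [368.9, 394.9]: sample 1 = 363.6 < LCL.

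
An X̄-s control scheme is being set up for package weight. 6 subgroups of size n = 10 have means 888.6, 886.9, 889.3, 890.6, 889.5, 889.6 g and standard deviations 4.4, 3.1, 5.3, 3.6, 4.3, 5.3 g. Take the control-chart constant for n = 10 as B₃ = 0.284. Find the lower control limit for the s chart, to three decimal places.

s̄ = (4.4 + 3.1 + 5.3 + 3.6 + 4.3 + 5.3) / 6 = 4.3333
LCL_s = B₃·s̄ = 0.284 × 4.3333 = 1.2307

1.231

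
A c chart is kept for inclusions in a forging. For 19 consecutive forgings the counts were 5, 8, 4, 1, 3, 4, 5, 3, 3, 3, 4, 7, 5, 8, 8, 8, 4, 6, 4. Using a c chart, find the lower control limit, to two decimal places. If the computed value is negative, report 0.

0.00

c̄ = (5 + 8 + 4 + 1 + 3 + 4 + 5 + 3 + 3 + 3 + 4 + 7 + 5 + 8 + 8 + 8 + 4 + 6 + 4) / 19 = 93 / 19 = 4.8947
LCL = c̄ − 3√c̄ = 4.8947 − 3 × 2.2124 = -1.7425 → 0 (cannot be negative)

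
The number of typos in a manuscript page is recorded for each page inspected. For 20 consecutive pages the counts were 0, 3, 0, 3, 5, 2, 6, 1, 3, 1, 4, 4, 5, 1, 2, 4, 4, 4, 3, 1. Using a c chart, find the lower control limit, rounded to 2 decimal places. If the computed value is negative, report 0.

c̄ = (0 + 3 + 0 + 3 + 5 + 2 + 6 + 1 + 3 + 1 + 4 + 4 + 5 + 1 + 2 + 4 + 4 + 4 + 3 + 1) / 20 = 56 / 20 = 2.8000
LCL = c̄ − 3√c̄ = 2.8000 − 3 × 1.6733 = -2.2200 → 0 (cannot be negative)

0.00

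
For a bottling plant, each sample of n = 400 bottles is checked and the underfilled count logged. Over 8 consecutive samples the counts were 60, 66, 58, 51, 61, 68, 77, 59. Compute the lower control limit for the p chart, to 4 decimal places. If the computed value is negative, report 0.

0.1018

p̄ = Σdᵢ / (k·n) = 500 / (8 × 400) = 0.15625
LCL = p̄ − 3·√(p̄(1−p̄)/n) = 0.15625 − 3 × 0.01815 = 0.10179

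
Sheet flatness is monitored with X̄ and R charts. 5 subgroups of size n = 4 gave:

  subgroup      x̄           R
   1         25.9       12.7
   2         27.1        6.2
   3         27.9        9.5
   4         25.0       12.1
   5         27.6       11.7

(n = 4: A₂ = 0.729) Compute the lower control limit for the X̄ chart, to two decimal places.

19.09

X̄̄ = (25.9 + 27.1 + 27.9 + 25.0 + 27.6) / 5 = 133.5000 / 5 = 26.7000
R̄ = (12.7 + 6.2 + 9.5 + 12.1 + 11.7) / 5 = 52.2000 / 5 = 10.4400
LCL = X̄̄ − A₂·R̄ = 26.7000 − 0.729 × 10.4400 = 19.0892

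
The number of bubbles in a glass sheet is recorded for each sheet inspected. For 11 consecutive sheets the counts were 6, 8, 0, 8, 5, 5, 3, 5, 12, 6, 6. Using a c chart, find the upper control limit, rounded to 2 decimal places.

13.05

c̄ = (6 + 8 + 0 + 8 + 5 + 5 + 3 + 5 + 12 + 6 + 6) / 11 = 64 / 11 = 5.8182
UCL = c̄ + 3√c̄ = 5.8182 + 3 × √5.8182 = 5.8182 + 3 × 2.4121 = 13.0545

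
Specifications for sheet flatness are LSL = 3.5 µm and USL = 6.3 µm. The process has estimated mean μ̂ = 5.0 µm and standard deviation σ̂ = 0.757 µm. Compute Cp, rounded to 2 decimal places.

Cp = (USL − LSL) / (6σ̂) = (6.3 − 3.5) / (6 × 0.757) = 2.8000 / 4.5420 = 0.6165

0.62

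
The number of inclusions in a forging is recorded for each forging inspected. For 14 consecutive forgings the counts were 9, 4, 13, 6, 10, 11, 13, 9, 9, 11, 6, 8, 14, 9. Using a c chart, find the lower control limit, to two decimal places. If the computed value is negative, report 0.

c̄ = (9 + 4 + 13 + 6 + 10 + 11 + 13 + 9 + 9 + 11 + 6 + 8 + 14 + 9) / 14 = 132 / 14 = 9.4286
LCL = c̄ − 3√c̄ = 9.4286 − 3 × 3.0706 = 0.2168

0.22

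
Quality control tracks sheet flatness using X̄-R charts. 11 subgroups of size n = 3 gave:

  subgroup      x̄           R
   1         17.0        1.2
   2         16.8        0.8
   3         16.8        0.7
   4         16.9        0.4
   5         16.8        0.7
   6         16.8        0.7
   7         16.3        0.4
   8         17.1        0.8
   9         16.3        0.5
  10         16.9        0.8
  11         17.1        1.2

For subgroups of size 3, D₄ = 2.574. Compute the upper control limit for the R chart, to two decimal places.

1.92

R̄ = (1.2 + 0.8 + 0.7 + 0.4 + 0.7 + 0.7 + 0.4 + 0.8 + 0.5 + 0.8 + 1.2) / 11 = 8.2000 / 11 = 0.7455
UCL_R = D₄·R̄ = 2.574 × 0.7455 = 1.9188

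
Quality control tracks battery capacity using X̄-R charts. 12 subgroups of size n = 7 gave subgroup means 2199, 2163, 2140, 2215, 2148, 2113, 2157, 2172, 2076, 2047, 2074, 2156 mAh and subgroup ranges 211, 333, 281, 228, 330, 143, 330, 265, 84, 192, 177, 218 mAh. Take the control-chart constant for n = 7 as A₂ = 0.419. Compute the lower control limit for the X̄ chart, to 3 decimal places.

X̄̄ = (2199 + 2163 + 2140 + 2215 + 2148 + 2113 + 2157 + 2172 + 2076 + 2047 + 2074 + 2156) / 12 = 25660.0000 / 12 = 2138.3333
R̄ = (211 + 333 + 281 + 228 + 330 + 143 + 330 + 265 + 84 + 192 + 177 + 218) / 12 = 2792.0000 / 12 = 232.6667
LCL = X̄̄ − A₂·R̄ = 2138.3333 − 0.419 × 232.6667 = 2040.8460

2040.846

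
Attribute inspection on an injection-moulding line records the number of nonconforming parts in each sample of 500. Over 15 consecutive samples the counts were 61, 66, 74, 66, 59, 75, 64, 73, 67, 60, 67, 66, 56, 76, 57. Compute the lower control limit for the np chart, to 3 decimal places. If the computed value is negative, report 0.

43.123

p̄ = Σdᵢ / (k·n) = 987 / (15 × 500) = 0.13160
LCL = np̄ − 3·√(np̄(1−p̄)) = 65.8000 − 3 × 7.5591 = 43.1226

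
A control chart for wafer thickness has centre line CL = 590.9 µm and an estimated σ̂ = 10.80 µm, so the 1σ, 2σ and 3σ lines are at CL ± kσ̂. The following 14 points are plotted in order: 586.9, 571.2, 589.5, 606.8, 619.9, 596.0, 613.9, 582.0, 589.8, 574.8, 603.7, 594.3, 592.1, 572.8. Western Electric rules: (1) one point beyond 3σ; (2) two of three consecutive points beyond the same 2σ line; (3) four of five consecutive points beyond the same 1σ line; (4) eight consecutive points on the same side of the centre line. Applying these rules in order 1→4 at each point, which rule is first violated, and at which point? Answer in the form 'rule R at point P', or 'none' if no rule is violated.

Zone of each point (C = within 1σ̂, B = 1σ̂–2σ̂, A = 2σ̂–3σ̂, * = beyond 3σ̂; sign = side of CL): 1:-C, 2:-B, 3:-C, 4:+B, 5:+A, 6:+C, 7:+A, 8:-C, 9:-C, 10:-B, 11:+B, 12:+C, 13:+C, 14:-B
Rule 2 (two of three consecutive points beyond the same 2σ limit) is satisfied at point 7.

rule 2 at point 7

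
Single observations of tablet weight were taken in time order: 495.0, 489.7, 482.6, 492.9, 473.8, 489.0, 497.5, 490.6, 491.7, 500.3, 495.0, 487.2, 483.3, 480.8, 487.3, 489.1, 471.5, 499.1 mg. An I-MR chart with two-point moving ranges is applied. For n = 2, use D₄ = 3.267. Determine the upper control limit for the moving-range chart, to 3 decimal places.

29.807

Moving ranges: 5.3, 7.1, 10.3, 19.1, 15.2, 8.5, 6.9, 1.1, 8.6, 5.3, 7.8, 3.9, 2.5, 6.5, 1.8, 17.6, 27.6; M̄R̄ = 155.1000 / 17 = 9.1235
UCL_MR = D₄·M̄R̄ = 3.267 × 9.1235 = 29.8066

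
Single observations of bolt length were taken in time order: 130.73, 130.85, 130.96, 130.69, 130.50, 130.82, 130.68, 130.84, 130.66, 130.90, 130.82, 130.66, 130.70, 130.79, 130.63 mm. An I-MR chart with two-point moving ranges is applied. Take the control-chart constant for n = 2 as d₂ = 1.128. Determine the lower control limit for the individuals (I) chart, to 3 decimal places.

130.319

X̄ = (130.73 + 130.85 + 130.96 + 130.69 + 130.50 + 130.82 + 130.68 + 130.84 + 130.66 + 130.90 + 130.82 + 130.66 + 130.70 + 130.79 + 130.63) / 15 = 130.7487
Moving ranges: 0.12, 0.11, 0.27, 0.19, 0.32, 0.14, 0.16, 0.18, 0.24, 0.08, 0.16, 0.04, 0.09, 0.16; M̄R̄ = 2.2600 / 14 = 0.1614
LCL = X̄ − 3·M̄R̄/d₂ = 130.7487 − 3 × 0.1614 / 1.128 = 130.3193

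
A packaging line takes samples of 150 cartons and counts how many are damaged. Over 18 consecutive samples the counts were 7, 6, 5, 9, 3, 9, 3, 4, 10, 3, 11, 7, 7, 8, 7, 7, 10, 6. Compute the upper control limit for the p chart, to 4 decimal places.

0.0961

p̄ = Σdᵢ / (k·n) = 122 / (18 × 150) = 0.04519
UCL = p̄ + 3·√(p̄(1−p̄)/n) = 0.04519 + 3 × √(0.04519×0.95481/150) = 0.04519 + 3 × 0.01696 = 0.09606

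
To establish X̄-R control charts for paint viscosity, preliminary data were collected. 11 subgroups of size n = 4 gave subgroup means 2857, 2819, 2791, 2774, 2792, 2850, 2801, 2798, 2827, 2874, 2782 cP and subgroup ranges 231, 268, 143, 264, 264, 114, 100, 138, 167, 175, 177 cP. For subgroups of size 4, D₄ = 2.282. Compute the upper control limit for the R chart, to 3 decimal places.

423.415

R̄ = (231 + 268 + 143 + 264 + 264 + 114 + 100 + 138 + 167 + 175 + 177) / 11 = 2041.0000 / 11 = 185.5455
UCL_R = D₄·R̄ = 2.282 × 185.5455 = 423.4147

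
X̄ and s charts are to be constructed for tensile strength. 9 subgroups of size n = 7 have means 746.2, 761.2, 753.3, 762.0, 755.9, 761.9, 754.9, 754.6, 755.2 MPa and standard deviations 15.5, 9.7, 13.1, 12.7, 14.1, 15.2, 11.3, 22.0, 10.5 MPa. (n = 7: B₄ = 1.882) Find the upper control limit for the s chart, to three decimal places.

s̄ = (15.5 + 9.7 + 13.1 + 12.7 + 14.1 + 15.2 + 11.3 + 22.0 + 10.5) / 9 = 13.7889
UCL_s = B₄·s̄ = 1.882 × 13.7889 = 25.9507

25.951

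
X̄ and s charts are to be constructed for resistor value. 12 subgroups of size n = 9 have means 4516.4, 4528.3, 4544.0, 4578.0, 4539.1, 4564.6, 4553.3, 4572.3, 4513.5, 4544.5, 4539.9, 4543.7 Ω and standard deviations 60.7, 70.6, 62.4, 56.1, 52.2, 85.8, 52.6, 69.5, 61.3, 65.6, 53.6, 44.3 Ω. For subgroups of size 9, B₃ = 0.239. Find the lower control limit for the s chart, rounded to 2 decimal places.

s̄ = (60.7 + 70.6 + 62.4 + 56.1 + 52.2 + 85.8 + 52.6 + 69.5 + 61.3 + 65.6 + 53.6 + 44.3) / 12 = 61.2250
LCL_s = B₃·s̄ = 0.239 × 61.2250 = 14.6328

14.63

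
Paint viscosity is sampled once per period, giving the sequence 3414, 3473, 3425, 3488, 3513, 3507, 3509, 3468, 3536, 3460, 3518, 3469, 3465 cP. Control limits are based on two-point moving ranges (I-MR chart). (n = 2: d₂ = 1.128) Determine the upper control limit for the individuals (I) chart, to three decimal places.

X̄ = (3414 + 3473 + 3425 + 3488 + 3513 + 3507 + 3509 + 3468 + 3536 + 3460 + 3518 + 3469 + 3465) / 13 = 3480.3846
Moving ranges: 59, 48, 63, 25, 6, 2, 41, 68, 76, 58, 49, 4; M̄R̄ = 499.0000 / 12 = 41.5833
UCL = X̄ + 3·M̄R̄/d₂ = 3480.3846 + 3 × 41.5833 / 1.128 = 3590.9786

3590.979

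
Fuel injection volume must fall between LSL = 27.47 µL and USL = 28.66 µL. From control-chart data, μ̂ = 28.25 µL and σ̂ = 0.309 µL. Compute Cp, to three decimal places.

0.642

Cp = (USL − LSL) / (6σ̂) = (28.66 − 27.47) / (6 × 0.309) = 1.1900 / 1.8540 = 0.6419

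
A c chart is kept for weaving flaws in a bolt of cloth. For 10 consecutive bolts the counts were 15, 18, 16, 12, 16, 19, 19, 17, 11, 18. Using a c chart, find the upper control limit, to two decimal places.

28.14

c̄ = (15 + 18 + 16 + 12 + 16 + 19 + 19 + 17 + 11 + 18) / 10 = 161 / 10 = 16.1000
UCL = c̄ + 3√c̄ = 16.1000 + 3 × √16.1000 = 16.1000 + 3 × 4.0125 = 28.1374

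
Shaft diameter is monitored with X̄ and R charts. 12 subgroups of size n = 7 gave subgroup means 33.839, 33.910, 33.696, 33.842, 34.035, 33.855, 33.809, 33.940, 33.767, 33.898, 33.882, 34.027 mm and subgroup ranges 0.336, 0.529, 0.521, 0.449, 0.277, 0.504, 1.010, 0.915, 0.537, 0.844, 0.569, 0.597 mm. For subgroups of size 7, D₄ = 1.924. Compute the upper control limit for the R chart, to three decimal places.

1.136

R̄ = (0.336 + 0.529 + 0.521 + 0.449 + 0.277 + 0.504 + 1.010 + 0.915 + 0.537 + 0.844 + 0.569 + 0.597) / 12 = 7.0880 / 12 = 0.5907
UCL_R = D₄·R̄ = 1.924 × 0.5907 = 1.1364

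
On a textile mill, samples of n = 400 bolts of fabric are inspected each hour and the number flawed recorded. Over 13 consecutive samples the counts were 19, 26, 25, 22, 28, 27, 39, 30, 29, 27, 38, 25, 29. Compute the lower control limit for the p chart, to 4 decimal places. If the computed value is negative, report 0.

p̄ = Σdᵢ / (k·n) = 364 / (13 × 400) = 0.07000
LCL = p̄ − 3·√(p̄(1−p̄)/n) = 0.07000 − 3 × 0.01276 = 0.03173

0.0317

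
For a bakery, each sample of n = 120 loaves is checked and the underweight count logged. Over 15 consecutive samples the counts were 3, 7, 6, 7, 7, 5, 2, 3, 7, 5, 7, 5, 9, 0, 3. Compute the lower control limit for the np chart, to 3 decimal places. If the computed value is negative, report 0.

0.000

p̄ = Σdᵢ / (k·n) = 76 / (15 × 120) = 0.04222
LCL = np̄ − 3·√(np̄(1−p̄)) = 5.0667 − 3 × 2.2029 = -1.5420 → 0 (negative, so LCL = 0)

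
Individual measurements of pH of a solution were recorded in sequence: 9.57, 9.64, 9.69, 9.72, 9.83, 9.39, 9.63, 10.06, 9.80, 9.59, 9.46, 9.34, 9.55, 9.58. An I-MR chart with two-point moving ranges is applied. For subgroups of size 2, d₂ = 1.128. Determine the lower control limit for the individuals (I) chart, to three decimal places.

X̄ = (9.57 + 9.64 + 9.69 + 9.72 + 9.83 + 9.39 + 9.63 + 10.06 + 9.80 + 9.59 + 9.46 + 9.34 + 9.55 + 9.58) / 14 = 9.6321
Moving ranges: 0.07, 0.05, 0.03, 0.11, 0.44, 0.24, 0.43, 0.26, 0.21, 0.13, 0.12, 0.21, 0.03; M̄R̄ = 2.3300 / 13 = 0.1792
LCL = X̄ − 3·M̄R̄/d₂ = 9.6321 − 3 × 0.1792 / 1.128 = 9.1555

9.155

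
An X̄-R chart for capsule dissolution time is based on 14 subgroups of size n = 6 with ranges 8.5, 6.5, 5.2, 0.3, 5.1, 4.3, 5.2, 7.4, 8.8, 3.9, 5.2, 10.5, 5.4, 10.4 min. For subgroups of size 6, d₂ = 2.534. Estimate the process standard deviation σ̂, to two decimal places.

R̄ = (8.5 + 6.5 + 5.2 + 0.3 + 5.1 + 4.3 + 5.2 + 7.4 + 8.8 + 3.9 + 5.2 + 10.5 + 5.4 + 10.4) / 14 = 6.1929
σ̂ = R̄ / d₂ = 6.1929 / 2.534 = 2.4439

2.44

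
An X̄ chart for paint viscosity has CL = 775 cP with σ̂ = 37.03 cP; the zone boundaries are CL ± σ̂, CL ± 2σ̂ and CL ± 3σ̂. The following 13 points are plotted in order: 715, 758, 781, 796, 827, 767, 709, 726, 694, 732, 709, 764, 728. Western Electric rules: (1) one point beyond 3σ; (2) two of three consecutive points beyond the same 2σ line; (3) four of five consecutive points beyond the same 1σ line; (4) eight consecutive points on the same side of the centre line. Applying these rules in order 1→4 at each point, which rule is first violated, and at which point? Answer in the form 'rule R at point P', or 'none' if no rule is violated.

Zone of each point (C = within 1σ̂, B = 1σ̂–2σ̂, A = 2σ̂–3σ̂, * = beyond 3σ̂; sign = side of CL): 1:-B, 2:-C, 3:+C, 4:+C, 5:+B, 6:-C, 7:-B, 8:-B, 9:-A, 10:-B, 11:-B, 12:-C, 13:-B
Rule 3 (four of five consecutive points beyond the same 1σ limit) is satisfied at point 10.

rule 3 at point 10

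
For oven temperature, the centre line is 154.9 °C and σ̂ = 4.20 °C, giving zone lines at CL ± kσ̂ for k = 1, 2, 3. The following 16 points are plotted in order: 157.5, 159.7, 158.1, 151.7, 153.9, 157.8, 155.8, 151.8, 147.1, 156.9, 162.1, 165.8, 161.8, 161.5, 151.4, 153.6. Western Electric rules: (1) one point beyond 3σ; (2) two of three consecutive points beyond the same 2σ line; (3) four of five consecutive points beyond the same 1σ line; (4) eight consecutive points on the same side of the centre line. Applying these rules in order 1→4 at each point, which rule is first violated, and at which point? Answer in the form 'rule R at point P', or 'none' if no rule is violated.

Zone of each point (C = within 1σ̂, B = 1σ̂–2σ̂, A = 2σ̂–3σ̂, * = beyond 3σ̂; sign = side of CL): 1:+C, 2:+B, 3:+C, 4:-C, 5:-C, 6:+C, 7:+C, 8:-C, 9:-B, 10:+C, 11:+B, 12:+A, 13:+B, 14:+B, 15:-C, 16:-C
Rule 3 (four of five consecutive points beyond the same 1σ limit) is satisfied at point 14.

rule 3 at point 14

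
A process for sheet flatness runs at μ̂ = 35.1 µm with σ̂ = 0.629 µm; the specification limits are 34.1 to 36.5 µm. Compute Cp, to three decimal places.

0.636

Cp = (USL − LSL) / (6σ̂) = (36.5 − 34.1) / (6 × 0.629) = 2.4000 / 3.7740 = 0.6359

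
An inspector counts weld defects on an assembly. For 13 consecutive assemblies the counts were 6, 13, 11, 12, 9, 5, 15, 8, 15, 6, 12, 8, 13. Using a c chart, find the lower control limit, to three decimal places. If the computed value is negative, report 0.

0.635

c̄ = (6 + 13 + 11 + 12 + 9 + 5 + 15 + 8 + 15 + 6 + 12 + 8 + 13) / 13 = 133 / 13 = 10.2308
LCL = c̄ − 3√c̄ = 10.2308 − 3 × 3.1986 = 0.6351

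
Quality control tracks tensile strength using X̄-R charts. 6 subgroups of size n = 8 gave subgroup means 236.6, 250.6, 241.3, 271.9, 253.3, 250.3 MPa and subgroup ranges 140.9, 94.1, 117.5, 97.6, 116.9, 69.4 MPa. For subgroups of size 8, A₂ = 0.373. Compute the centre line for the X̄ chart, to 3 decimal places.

X̄̄ = (236.6 + 250.6 + 241.3 + 271.9 + 253.3 + 250.3) / 6 = 1504.0000 / 6 = 250.6667
CL = X̄̄ = 250.6667

250.667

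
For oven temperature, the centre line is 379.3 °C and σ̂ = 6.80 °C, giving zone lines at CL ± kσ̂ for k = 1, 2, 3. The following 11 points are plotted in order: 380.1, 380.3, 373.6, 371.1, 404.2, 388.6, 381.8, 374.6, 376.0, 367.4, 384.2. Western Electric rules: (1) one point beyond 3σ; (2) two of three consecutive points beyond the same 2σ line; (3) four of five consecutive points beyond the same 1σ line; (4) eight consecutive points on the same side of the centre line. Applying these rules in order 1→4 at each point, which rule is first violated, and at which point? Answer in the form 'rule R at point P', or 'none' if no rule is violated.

Zone of each point (C = within 1σ̂, B = 1σ̂–2σ̂, A = 2σ̂–3σ̂, * = beyond 3σ̂; sign = side of CL): 1:+C, 2:+C, 3:-C, 4:-B, 5:+*, 6:+B, 7:+C, 8:-C, 9:-C, 10:-B, 11:+C
Rule 1 (one point beyond the 3σ limits) is satisfied at point 5.

rule 1 at point 5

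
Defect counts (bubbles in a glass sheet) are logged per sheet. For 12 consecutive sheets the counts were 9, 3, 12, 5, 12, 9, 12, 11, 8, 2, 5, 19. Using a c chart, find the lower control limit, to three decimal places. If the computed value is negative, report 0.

c̄ = (9 + 3 + 12 + 5 + 12 + 9 + 12 + 11 + 8 + 2 + 5 + 19) / 12 = 107 / 12 = 8.9167
LCL = c̄ − 3√c̄ = 8.9167 − 3 × 2.9861 = -0.0416 → 0 (cannot be negative)

0.000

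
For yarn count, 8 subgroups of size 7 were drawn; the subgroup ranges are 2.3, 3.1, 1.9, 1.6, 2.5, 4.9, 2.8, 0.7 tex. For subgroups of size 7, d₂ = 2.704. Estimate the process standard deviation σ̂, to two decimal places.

0.92

R̄ = (2.3 + 3.1 + 1.9 + 1.6 + 2.5 + 4.9 + 2.8 + 0.7) / 8 = 2.4750
σ̂ = R̄ / d₂ = 2.4750 / 2.704 = 0.9153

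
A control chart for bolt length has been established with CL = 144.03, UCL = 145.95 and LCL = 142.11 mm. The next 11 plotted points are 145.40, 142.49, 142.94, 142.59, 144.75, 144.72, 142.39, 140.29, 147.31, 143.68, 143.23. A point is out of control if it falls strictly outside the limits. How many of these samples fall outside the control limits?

Compare each point to [142.11, 145.95]: sample 8 = 140.29 < LCL; sample 9 = 147.31 > UCL.

2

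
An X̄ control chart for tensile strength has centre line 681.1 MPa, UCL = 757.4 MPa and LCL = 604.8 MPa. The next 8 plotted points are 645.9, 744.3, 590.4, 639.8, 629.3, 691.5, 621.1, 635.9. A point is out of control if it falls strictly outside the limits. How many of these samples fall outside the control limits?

1

Compare each point to [604.8, 757.4]: sample 3 = 590.4 < LCL.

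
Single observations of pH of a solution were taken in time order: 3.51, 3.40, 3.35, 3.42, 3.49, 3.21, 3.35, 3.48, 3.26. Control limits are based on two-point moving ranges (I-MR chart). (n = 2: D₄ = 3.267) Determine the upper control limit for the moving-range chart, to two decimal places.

0.44

Moving ranges: 0.11, 0.05, 0.07, 0.07, 0.28, 0.14, 0.13, 0.22; M̄R̄ = 1.0700 / 8 = 0.1338
UCL_MR = D₄·M̄R̄ = 3.267 × 0.1338 = 0.4370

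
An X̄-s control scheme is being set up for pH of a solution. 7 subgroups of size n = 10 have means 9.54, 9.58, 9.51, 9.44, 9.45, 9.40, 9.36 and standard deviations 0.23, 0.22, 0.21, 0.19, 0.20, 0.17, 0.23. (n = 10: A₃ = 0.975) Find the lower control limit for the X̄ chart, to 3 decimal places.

9.267

X̄̄ = (9.54 + 9.58 + 9.51 + 9.44 + 9.45 + 9.40 + 9.36) / 7 = 9.4686
s̄ = (0.23 + 0.22 + 0.21 + 0.19 + 0.20 + 0.17 + 0.23) / 7 = 0.2071
LCL = X̄̄ − A₃·s̄ = 9.4686 − 0.975 × 0.2071 = 9.2666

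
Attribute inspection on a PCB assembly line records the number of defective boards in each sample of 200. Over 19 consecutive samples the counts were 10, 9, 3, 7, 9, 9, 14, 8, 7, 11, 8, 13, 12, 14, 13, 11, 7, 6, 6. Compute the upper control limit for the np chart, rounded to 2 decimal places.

18.26

p̄ = Σdᵢ / (k·n) = 177 / (19 × 200) = 0.04658
UCL = np̄ + 3·√(np̄(1−p̄)) = 9.3158 + 3 × √(9.3158×0.95342) = 9.3158 + 3 × 2.9802 = 18.2565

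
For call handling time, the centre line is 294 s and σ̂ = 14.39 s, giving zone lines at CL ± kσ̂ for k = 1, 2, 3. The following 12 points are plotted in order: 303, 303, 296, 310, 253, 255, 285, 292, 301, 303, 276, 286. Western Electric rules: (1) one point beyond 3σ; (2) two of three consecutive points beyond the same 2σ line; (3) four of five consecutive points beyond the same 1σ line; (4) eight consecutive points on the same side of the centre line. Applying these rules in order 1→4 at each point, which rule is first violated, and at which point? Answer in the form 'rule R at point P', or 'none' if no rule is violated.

Zone of each point (C = within 1σ̂, B = 1σ̂–2σ̂, A = 2σ̂–3σ̂, * = beyond 3σ̂; sign = side of CL): 1:+C, 2:+C, 3:+C, 4:+B, 5:-A, 6:-A, 7:-C, 8:-C, 9:+C, 10:+C, 11:-B, 12:-C
Rule 2 (two of three consecutive points beyond the same 2σ limit) is satisfied at point 6.

rule 2 at point 6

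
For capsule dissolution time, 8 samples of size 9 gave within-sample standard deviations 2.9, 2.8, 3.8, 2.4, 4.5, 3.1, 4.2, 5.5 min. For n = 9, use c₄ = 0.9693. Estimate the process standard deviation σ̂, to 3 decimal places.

3.766

s̄ = (2.9 + 2.8 + 3.8 + 2.4 + 4.5 + 3.1 + 4.2 + 5.5) / 8 = 3.6500
σ̂ = s̄ / c₄ = 3.6500 / 0.9693 = 3.7656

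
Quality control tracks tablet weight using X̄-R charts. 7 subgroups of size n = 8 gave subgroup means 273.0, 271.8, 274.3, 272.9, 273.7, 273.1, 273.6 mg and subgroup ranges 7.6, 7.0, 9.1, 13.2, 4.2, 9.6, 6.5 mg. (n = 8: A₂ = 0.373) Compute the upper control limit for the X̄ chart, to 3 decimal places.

X̄̄ = (273.0 + 271.8 + 274.3 + 272.9 + 273.7 + 273.1 + 273.6) / 7 = 1912.4000 / 7 = 273.2000
R̄ = (7.6 + 7.0 + 9.1 + 13.2 + 4.2 + 9.6 + 6.5) / 7 = 57.2000 / 7 = 8.1714
UCL = X̄̄ + A₂·R̄ = 273.2000 + 0.373 × 8.1714 = 276.2479

276.248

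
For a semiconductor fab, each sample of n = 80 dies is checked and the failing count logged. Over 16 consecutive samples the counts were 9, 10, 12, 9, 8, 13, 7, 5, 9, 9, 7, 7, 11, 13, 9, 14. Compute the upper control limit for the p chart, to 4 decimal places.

0.2273

p̄ = Σdᵢ / (k·n) = 152 / (16 × 80) = 0.11875
UCL = p̄ + 3·√(p̄(1−p̄)/n) = 0.11875 + 3 × √(0.11875×0.88125/80) = 0.11875 + 3 × 0.03617 = 0.22725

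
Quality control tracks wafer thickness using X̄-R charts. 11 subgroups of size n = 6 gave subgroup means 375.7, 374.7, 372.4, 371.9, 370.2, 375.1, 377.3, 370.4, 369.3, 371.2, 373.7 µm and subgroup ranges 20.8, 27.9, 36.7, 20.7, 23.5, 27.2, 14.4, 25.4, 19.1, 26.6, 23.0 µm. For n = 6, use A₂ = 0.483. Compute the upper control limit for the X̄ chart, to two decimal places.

X̄̄ = (375.7 + 374.7 + 372.4 + 371.9 + 370.2 + 375.1 + 377.3 + 370.4 + 369.3 + 371.2 + 373.7) / 11 = 4101.9000 / 11 = 372.9000
R̄ = (20.8 + 27.9 + 36.7 + 20.7 + 23.5 + 27.2 + 14.4 + 25.4 + 19.1 + 26.6 + 23.0) / 11 = 265.3000 / 11 = 24.1182
UCL = X̄̄ + A₂·R̄ = 372.9000 + 0.483 × 24.1182 = 384.5491

384.55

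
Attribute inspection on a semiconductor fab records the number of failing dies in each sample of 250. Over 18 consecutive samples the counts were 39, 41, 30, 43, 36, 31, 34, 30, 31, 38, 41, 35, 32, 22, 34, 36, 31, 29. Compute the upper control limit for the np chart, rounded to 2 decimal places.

p̄ = Σdᵢ / (k·n) = 613 / (18 × 250) = 0.13622
UCL = np̄ + 3·√(np̄(1−p̄)) = 34.0556 + 3 × √(34.0556×0.86378) = 34.0556 + 3 × 5.4237 = 50.3266

50.33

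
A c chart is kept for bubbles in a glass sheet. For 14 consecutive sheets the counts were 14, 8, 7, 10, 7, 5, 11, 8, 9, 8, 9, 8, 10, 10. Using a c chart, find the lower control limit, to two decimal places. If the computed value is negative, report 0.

c̄ = (14 + 8 + 7 + 10 + 7 + 5 + 11 + 8 + 9 + 8 + 9 + 8 + 10 + 10) / 14 = 124 / 14 = 8.8571
LCL = c̄ − 3√c̄ = 8.8571 − 3 × 2.9761 = -0.0711 → 0 (cannot be negative)

0.00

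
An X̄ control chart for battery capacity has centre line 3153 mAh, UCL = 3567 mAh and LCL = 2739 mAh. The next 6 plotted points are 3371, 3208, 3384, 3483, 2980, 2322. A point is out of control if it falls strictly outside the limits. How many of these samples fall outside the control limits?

1

Compare each point to [2739, 3567]: sample 6 = 2322 < LCL.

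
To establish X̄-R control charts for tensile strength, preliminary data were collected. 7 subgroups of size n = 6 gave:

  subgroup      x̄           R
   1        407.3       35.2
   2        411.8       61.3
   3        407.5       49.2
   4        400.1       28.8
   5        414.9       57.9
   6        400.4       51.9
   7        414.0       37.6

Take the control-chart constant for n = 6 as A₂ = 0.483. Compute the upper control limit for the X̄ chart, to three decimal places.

X̄̄ = (407.3 + 411.8 + 407.5 + 400.1 + 414.9 + 400.4 + 414.0) / 7 = 2856.0000 / 7 = 408.0000
R̄ = (35.2 + 61.3 + 49.2 + 28.8 + 57.9 + 51.9 + 37.6) / 7 = 321.9000 / 7 = 45.9857
UCL = X̄̄ + A₂·R̄ = 408.0000 + 0.483 × 45.9857 = 430.2111

430.211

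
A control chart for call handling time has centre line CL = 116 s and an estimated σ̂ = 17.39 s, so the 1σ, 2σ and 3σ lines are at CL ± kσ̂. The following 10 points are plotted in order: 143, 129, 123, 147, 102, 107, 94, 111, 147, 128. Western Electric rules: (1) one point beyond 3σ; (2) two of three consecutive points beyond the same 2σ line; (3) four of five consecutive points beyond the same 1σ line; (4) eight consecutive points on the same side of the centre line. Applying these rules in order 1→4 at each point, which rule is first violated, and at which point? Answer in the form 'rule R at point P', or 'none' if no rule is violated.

none

Zone of each point (C = within 1σ̂, B = 1σ̂–2σ̂, A = 2σ̂–3σ̂, * = beyond 3σ̂; sign = side of CL): 1:+B, 2:+C, 3:+C, 4:+B, 5:-C, 6:-C, 7:-B, 8:-C, 9:+B, 10:+C
No rule fires across all 10 points.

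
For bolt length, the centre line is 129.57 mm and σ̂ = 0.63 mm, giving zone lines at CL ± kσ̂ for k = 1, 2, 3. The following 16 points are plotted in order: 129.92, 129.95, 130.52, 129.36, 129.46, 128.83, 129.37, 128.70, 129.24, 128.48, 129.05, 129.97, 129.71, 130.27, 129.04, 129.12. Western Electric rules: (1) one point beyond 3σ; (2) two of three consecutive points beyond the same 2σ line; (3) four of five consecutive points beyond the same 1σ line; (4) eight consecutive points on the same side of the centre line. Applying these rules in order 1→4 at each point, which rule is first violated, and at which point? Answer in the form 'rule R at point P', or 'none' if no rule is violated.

rule 4 at point 11

Zone of each point (C = within 1σ̂, B = 1σ̂–2σ̂, A = 2σ̂–3σ̂, * = beyond 3σ̂; sign = side of CL): 1:+C, 2:+C, 3:+B, 4:-C, 5:-C, 6:-B, 7:-C, 8:-B, 9:-C, 10:-B, 11:-C, 12:+C, 13:+C, 14:+B, 15:-C, 16:-C
Rule 4 (eight consecutive points on the same side of the centre line) is satisfied at point 11.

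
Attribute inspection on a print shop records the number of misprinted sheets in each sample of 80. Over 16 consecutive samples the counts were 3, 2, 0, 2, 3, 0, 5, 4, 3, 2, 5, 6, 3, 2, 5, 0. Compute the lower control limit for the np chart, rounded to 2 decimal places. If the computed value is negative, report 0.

0.00

p̄ = Σdᵢ / (k·n) = 45 / (16 × 80) = 0.03516
LCL = np̄ − 3·√(np̄(1−p̄)) = 2.8125 − 3 × 1.6473 = -2.1294 → 0 (negative, so LCL = 0)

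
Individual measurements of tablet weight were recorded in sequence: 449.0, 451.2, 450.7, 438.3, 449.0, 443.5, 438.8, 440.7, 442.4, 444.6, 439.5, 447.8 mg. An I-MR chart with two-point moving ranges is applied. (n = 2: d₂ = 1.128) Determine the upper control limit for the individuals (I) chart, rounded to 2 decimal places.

X̄ = (449.0 + 451.2 + 450.7 + 438.3 + 449.0 + 443.5 + 438.8 + 440.7 + 442.4 + 444.6 + 439.5 + 447.8) / 12 = 444.6250
Moving ranges: 2.2, 0.5, 12.4, 10.7, 5.5, 4.7, 1.9, 1.7, 2.2, 5.1, 8.3; M̄R̄ = 55.2000 / 11 = 5.0182
UCL = X̄ + 3·M̄R̄/d₂ = 444.6250 + 3 × 5.0182 / 1.128 = 457.9712

457.97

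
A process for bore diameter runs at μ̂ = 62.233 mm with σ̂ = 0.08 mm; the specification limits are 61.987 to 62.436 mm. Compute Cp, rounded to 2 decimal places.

Cp = (USL − LSL) / (6σ̂) = (62.436 − 61.987) / (6 × 0.08) = 0.4490 / 0.4800 = 0.9354

0.94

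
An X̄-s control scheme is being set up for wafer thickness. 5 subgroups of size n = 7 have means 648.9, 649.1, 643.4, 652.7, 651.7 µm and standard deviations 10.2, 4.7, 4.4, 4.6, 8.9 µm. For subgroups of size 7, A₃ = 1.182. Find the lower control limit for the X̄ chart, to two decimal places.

X̄̄ = (648.9 + 649.1 + 643.4 + 652.7 + 651.7) / 5 = 649.1600
s̄ = (10.2 + 4.7 + 4.4 + 4.6 + 8.9) / 5 = 6.5600
LCL = X̄̄ − A₃·s̄ = 649.1600 − 1.182 × 6.5600 = 641.4061

641.41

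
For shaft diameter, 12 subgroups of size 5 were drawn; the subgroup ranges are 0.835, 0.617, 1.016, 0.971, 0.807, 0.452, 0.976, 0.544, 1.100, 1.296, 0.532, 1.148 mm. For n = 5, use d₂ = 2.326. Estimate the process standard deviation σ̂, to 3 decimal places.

0.369

R̄ = (0.835 + 0.617 + 1.016 + 0.971 + 0.807 + 0.452 + 0.976 + 0.544 + 1.100 + 1.296 + 0.532 + 1.148) / 12 = 0.8578
σ̂ = R̄ / d₂ = 0.8578 / 2.326 = 0.3688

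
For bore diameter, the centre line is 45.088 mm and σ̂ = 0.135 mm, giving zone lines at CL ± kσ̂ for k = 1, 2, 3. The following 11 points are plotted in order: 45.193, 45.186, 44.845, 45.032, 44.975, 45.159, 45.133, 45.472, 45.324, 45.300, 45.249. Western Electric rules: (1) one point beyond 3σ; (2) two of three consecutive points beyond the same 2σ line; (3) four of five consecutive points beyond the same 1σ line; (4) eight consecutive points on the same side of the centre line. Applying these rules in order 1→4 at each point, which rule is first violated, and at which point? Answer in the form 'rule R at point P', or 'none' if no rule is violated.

Zone of each point (C = within 1σ̂, B = 1σ̂–2σ̂, A = 2σ̂–3σ̂, * = beyond 3σ̂; sign = side of CL): 1:+C, 2:+C, 3:-B, 4:-C, 5:-C, 6:+C, 7:+C, 8:+A, 9:+B, 10:+B, 11:+B
Rule 3 (four of five consecutive points beyond the same 1σ limit) is satisfied at point 11.

rule 3 at point 11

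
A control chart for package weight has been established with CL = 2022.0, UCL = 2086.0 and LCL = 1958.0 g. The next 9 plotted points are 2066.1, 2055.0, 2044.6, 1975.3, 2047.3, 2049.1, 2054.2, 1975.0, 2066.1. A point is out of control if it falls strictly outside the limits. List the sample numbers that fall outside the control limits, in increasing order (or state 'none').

none

All 9 points lie within [1958.0, 2086.0].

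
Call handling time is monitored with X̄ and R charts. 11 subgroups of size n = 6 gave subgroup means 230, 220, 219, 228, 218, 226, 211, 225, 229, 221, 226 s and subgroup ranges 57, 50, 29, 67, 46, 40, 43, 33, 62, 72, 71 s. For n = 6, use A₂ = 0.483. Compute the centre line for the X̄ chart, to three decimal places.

X̄̄ = (230 + 220 + 219 + 228 + 218 + 226 + 211 + 225 + 229 + 221 + 226) / 11 = 2453.0000 / 11 = 223.0000
CL = X̄̄ = 223.0000

223.000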